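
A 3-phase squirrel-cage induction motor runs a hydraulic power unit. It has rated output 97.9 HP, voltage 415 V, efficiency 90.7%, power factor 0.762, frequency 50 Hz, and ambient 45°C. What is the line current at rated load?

147 A

P_out = 97.9 × 746 = 73033 W
P_in = P_out / η = 73033 / 0.907 = 80521 W
I_L = P_in / (√3·V_L·cosφ) = 80521 / (1.732 × 415 × 0.762) = 147 A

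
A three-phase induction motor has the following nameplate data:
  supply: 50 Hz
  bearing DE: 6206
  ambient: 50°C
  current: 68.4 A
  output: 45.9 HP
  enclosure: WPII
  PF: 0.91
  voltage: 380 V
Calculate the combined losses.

6730 W

P_in = √3·V·I·cosφ = 1.732×380×68.4×0.91 = 40967 W
P_out = 45.9×746 = 34241 W
Losses = P_in − P_out = 40967 − 34241 = 6726 W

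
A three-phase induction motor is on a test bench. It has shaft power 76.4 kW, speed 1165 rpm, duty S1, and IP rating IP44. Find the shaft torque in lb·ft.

462 lb·ft

ω = 2π × 1165/60 = 122 rad/s
τ = P/ω = 76400/122 = 626.2 N·m
In lb·ft: 626.2/1.356 = 462 lb·ft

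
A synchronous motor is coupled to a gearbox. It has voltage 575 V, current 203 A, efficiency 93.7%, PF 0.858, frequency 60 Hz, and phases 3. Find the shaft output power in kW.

P_in = √3·V·I·cosφ = 1.732 × 575 × 203 × 0.858 = 173460 W
P_out = η·P_in = 0.937 × 173460 = 162532 W

163 kW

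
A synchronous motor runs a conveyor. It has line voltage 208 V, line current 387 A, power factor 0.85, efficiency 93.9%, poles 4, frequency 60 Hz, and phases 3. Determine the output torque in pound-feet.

P_in = √3·V·I·cosφ = 1.732 × 208 × 387 × 0.85 = 118506 W
P_out = η·P_in = 0.939 × 118506 = 111277 W
n = n_s = 120×60/4 = 1800 rpm (synchronous)
ω = 2π×1800/60 = 188.5 rad/s
τ = P_out/ω = 111277/188.5 = 590.3 N·m
In lb·ft: 590.3/1.356 = 435 lb·ft

435 lb·ft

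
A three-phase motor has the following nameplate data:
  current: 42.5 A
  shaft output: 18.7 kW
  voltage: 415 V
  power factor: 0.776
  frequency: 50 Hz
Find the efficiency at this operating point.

78.9 %

P_out = 18.7 kW = 18700 W
P_in = √3·V_L·I_L·cosφ = 1.732 × 415 × 42.5 × 0.776 = 23705 W
η = P_out / P_in = 18700 / 23705 = 0.789 = 78.9%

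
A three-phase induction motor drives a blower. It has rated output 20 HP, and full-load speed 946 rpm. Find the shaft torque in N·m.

151 N·m

P_out = 20 × 746 = 14920 W
ω = 2π × 946/60 = 99.06 rad/s
τ = P_out/ω = 14920/99.06 = 151 N·m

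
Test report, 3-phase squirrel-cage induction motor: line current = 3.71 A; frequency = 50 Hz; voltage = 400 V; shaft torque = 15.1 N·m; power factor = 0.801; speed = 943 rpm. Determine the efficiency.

ω = 2π × 943/60 = 98.75 rad/s; P_out = τω = 15.1 × 98.75 = 1491 W
P_in = √3·V_L·I_L·cosφ = 1.732 × 400 × 3.71 × 0.801 = 2059 W
η = P_out / P_in = 1491 / 2059 = 0.724 = 72.4%

72.4 %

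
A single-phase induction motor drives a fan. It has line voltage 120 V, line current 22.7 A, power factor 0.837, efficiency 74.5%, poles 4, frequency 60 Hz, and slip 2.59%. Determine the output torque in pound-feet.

6.82 lb·ft

P_in = V·I·cosφ = 120 × 22.7 × 0.837 = 2280 W
P_out = η·P_in = 0.745 × 2280 = 1699 W
n_s = 120×60/4 = 1800 rpm; n = 1800×(1−0.0259) = 1753 rpm
ω = 2π×1753/60 = 183.6 rad/s
τ = P_out/ω = 1699/183.6 = 9.254 N·m
In lb·ft: 9.254/1.356 = 6.82 lb·ft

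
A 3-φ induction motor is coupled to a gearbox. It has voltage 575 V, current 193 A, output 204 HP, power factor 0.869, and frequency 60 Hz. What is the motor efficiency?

P_out = 204 × 746 = 152184 W
P_in = √3·V_L·I_L·cosφ = 1.732 × 575 × 193 × 0.869 = 167029 W
η = P_out / P_in = 152184 / 167029 = 0.911 = 91.1%

91.1 %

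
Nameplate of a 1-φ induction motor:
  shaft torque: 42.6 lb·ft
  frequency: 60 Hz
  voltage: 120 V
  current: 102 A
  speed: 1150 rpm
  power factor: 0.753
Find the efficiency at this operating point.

τ = 42.6 lb·ft × 1.356 = 57.77 N·m
ω = 2π × 1150/60 = 120.4 rad/s; P_out = τω = 57.77 × 120.4 = 6956 W
P_in = V·I·cosφ = 120 × 102 × 0.753 = 9217 W
η = P_out / P_in = 6956 / 9217 = 0.755 = 75.5%

75.5 %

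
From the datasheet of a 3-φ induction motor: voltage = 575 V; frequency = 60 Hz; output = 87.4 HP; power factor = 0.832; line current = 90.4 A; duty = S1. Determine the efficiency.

P_out = 87.4 × 746 = 65200 W
P_in = √3·V_L·I_L·cosφ = 1.732 × 575 × 90.4 × 0.832 = 74904 W
η = P_out / P_in = 65200 / 74904 = 0.870 = 87.0%

87.0 %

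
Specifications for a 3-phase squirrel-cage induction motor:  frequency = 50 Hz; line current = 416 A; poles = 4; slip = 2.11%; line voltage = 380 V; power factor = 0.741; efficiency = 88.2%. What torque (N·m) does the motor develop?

P_in = √3·V·I·cosφ = 1.732 × 380 × 416 × 0.741 = 202882 W
P_out = η·P_in = 0.882 × 202882 = 178942 W
n_s = 120×50/4 = 1500 rpm; n = 1500×(1−0.0211) = 1468 rpm
ω = 2π×1468/60 = 153.7 rad/s
τ = P_out/ω = 178942/153.7 = 1160 N·m

1160 N·m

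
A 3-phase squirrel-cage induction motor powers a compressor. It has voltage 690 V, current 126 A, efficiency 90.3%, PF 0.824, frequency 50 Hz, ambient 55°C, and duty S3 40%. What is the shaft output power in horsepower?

P_in = √3·V·I·cosφ = 1.732 × 690 × 126 × 0.824 = 124078 W
P_out = η·P_in = 0.903 × 124078 = 112042 W
= 112042/746 = 150 HP

150 HP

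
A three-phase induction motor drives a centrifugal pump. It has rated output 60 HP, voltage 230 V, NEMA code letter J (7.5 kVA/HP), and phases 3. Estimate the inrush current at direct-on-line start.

S_LR = 7.5 × 60 = 450 kVA
I_LR = S_LR/(√3·V_L) = 450000/(1.732×230) = 1130 A

1130 A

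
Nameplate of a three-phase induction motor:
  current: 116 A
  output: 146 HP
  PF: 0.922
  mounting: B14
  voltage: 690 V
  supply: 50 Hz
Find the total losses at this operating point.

18900 W

P_in = √3·V·I·cosφ = 1.732×690×116×0.922 = 127816 W
P_out = 146×746 = 108916 W
Losses = P_in − P_out = 127816 − 108916 = 18900 W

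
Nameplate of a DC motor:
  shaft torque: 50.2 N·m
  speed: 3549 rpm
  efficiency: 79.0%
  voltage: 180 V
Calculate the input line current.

ω = 2π×3549/60 = 371.7 rad/s; P_out = τω = 50.2 × 371.7 = 18659 W
P_in = P_out / η = 18659 / 0.790 = 23619 W
I = P_in / V = 23619 / 180 = 131 A

131 A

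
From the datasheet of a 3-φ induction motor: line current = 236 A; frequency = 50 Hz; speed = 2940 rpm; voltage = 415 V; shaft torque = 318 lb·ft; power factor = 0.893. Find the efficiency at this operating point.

τ = 318 lb·ft × 1.356 = 431.2 N·m
ω = 2π × 2940/60 = 307.9 rad/s; P_out = τω = 431.2 × 307.9 = 132766 W
P_in = √3·V_L·I_L·cosφ = 1.732 × 415 × 236 × 0.893 = 151481 W
η = P_out / P_in = 132766 / 151481 = 0.876 = 87.6%

87.6 %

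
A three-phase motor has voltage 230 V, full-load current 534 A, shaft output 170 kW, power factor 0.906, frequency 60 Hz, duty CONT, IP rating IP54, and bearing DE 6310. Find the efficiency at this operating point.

88.2 %

P_out = 170 kW = 170000 W
P_in = √3·V_L·I_L·cosφ = 1.732 × 230 × 534 × 0.906 = 192728 W
η = P_out / P_in = 170000 / 192728 = 0.882 = 88.2%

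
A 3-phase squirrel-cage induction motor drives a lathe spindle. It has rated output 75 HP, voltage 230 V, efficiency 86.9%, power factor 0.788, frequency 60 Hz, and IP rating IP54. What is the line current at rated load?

P_out = 75 × 746 = 55950 W
P_in = P_out / η = 55950 / 0.869 = 64384 W
I_L = P_in / (√3·V_L·cosφ) = 64384 / (1.732 × 230 × 0.788) = 205 A

205 A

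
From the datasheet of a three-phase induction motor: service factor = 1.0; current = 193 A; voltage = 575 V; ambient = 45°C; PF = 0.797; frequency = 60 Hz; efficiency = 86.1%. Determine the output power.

132 kW

P_in = √3·V·I·cosφ = 1.732 × 575 × 193 × 0.797 = 153190 W
P_out = η·P_in = 0.861 × 153190 = 131897 W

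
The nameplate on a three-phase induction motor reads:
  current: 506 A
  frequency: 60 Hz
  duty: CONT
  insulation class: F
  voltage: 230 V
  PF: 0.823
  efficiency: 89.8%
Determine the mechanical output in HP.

200 HP

P_in = √3·V·I·cosφ = 1.732 × 230 × 506 × 0.823 = 165892 W
P_out = η·P_in = 0.898 × 165892 = 148971 W
= 148971/746 = 200 HP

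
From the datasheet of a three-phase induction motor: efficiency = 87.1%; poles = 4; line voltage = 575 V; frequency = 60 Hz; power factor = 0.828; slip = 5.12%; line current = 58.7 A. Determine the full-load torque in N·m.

P_in = √3·V·I·cosφ = 1.732 × 575 × 58.7 × 0.828 = 48404 W
P_out = η·P_in = 0.871 × 48404 = 42160 W
n_s = 120×60/4 = 1800 rpm; n = 1800×(1−0.0512) = 1708 rpm
ω = 2π×1708/60 = 178.9 rad/s
τ = P_out/ω = 42160/178.9 = 236 N·m

236 N·m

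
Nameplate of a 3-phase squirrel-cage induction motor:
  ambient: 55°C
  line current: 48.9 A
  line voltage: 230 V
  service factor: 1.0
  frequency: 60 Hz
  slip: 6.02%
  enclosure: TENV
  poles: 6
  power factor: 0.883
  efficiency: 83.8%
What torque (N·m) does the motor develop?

P_in = √3·V·I·cosφ = 1.732 × 230 × 48.9 × 0.883 = 17201 W
P_out = η·P_in = 0.838 × 17201 = 14414 W
n_s = 120×60/6 = 1200 rpm; n = 1200×(1−0.0602) = 1128 rpm
ω = 2π×1128/60 = 118.1 rad/s
τ = P_out/ω = 14414/118.1 = 122 N·m

122 N·m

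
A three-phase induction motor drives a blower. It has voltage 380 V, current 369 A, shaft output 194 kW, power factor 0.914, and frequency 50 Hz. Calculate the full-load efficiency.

87.4 %

P_out = 194 kW = 194000 W
P_in = √3·V_L·I_L·cosφ = 1.732 × 380 × 369 × 0.914 = 221975 W
η = P_out / P_in = 194000 / 221975 = 0.874 = 87.4%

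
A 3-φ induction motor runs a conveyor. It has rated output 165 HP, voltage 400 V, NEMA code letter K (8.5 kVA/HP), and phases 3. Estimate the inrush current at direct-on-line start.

S_LR = 8.5 × 165 = 1402.5 kVA
I_LR = S_LR/(√3·V_L) = 1402500/(1.732×400) = 2020 A

2020 A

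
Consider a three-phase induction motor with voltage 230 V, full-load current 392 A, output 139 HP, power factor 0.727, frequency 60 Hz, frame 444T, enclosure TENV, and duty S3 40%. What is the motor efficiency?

P_out = 139 × 746 = 103694 W
P_in = √3·V_L·I_L·cosφ = 1.732 × 230 × 392 × 0.727 = 113526 W
η = P_out / P_in = 103694 / 113526 = 0.913 = 91.3%

91.3 %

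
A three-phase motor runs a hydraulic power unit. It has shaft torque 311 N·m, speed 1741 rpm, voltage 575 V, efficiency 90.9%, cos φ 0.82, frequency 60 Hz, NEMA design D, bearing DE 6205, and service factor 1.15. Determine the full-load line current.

76.4 A

ω = 2π×1741/60 = 182.3 rad/s; P_out = τω = 311 × 182.3 = 56695 W
P_in = P_out / η = 56695 / 0.909 = 62371 W
I_L = P_in / (√3·V_L·cosφ) = 62371 / (1.732 × 575 × 0.82) = 76.4 A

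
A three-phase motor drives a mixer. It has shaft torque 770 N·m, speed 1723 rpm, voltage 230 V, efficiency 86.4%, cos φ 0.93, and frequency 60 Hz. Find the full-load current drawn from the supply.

ω = 2π×1723/60 = 180.4 rad/s; P_out = τω = 770 × 180.4 = 138908 W
P_in = P_out / η = 138908 / 0.864 = 160773 W
I_L = P_in / (√3·V_L·cosφ) = 160773 / (1.732 × 230 × 0.93) = 434 A

434 A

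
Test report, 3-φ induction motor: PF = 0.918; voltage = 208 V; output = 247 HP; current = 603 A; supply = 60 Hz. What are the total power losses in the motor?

15.2 kW

P_in = √3·V·I·cosφ = 1.732×208×603×0.918 = 199421 W
P_out = 247×746 = 184262 W
Losses = P_in − P_out = 199421 − 184262 = 15159 W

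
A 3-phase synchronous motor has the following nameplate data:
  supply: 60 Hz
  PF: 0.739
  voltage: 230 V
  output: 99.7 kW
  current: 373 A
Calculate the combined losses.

10100 W

P_in = √3·V·I·cosφ = 1.732×230×373×0.739 = 109807 W
P_out = 99700 W
Losses = P_in − P_out = 109807 − 99700 = 10107 W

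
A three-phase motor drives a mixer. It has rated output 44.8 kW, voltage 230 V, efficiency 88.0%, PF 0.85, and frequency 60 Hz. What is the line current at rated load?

150 A

P_out = 44.8 kW = 44800 W
P_in = P_out / η = 44800 / 0.880 = 50909 W
I_L = P_in / (√3·V_L·cosφ) = 50909 / (1.732 × 230 × 0.85) = 150 A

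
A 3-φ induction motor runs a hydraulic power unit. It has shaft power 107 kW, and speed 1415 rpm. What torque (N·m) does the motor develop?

ω = 2π × 1415/60 = 148.2 rad/s
τ = P/ω = 107000/148.2 = 722 N·m

722 N·m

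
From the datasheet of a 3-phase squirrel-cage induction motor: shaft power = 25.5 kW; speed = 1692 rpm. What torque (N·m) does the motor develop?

ω = 2π × 1692/60 = 177.2 rad/s
τ = P/ω = 25500/177.2 = 144 N·m

144 N·m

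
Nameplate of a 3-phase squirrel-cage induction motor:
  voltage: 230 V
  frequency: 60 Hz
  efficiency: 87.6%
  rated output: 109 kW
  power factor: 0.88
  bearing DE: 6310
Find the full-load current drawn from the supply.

355 A

P_out = 109 kW = 109000 W
P_in = P_out / η = 109000 / 0.876 = 124429 W
I_L = P_in / (√3·V_L·cosφ) = 124429 / (1.732 × 230 × 0.88) = 355 A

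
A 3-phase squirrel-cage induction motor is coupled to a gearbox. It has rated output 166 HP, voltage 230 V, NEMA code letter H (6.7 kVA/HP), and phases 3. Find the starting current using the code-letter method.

S_LR = 6.7 × 166 = 1112.2 kVA
I_LR = S_LR/(√3·V_L) = 1112200/(1.732×230) = 2790 A

2790 A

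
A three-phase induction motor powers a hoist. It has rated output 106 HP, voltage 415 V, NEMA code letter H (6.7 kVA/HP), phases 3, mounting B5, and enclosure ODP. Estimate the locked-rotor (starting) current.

988 A

S_LR = 6.7 × 106 = 710.2 kVA
I_LR = S_LR/(√3·V_L) = 710200/(1.732×415) = 988 A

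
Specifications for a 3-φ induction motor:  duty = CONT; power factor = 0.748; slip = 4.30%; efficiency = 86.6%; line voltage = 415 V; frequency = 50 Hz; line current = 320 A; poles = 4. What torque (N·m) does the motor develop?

P_in = √3·V·I·cosφ = 1.732 × 415 × 320 × 0.748 = 172047 W
P_out = η·P_in = 0.866 × 172047 = 148993 W
n_s = 120×50/4 = 1500 rpm; n = 1500×(1−0.043) = 1436 rpm
ω = 2π×1436/60 = 150.4 rad/s
τ = P_out/ω = 148993/150.4 = 991 N·m

991 N·m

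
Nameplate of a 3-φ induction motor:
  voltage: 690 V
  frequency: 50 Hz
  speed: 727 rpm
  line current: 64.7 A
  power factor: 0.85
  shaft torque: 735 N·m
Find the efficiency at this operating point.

85.1 %

ω = 2π × 727/60 = 76.13 rad/s; P_out = τω = 735 × 76.13 = 55956 W
P_in = √3·V_L·I_L·cosφ = 1.732 × 690 × 64.7 × 0.85 = 65723 W
η = P_out / P_in = 55956 / 65723 = 0.851 = 85.1%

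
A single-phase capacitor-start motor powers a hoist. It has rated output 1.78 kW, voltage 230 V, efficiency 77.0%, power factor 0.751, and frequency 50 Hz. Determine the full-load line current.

13.4 A

P_out = 1.78 kW = 1780 W
P_in = P_out / η = 1780 / 0.770 = 2312 W
I = P_in / (V·cosφ) = 2312 / (230 × 0.751) = 13.4 A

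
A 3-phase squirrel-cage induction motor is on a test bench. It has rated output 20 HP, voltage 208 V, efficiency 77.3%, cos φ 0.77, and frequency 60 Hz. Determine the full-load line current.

69.6 A

P_out = 20 × 746 = 14920 W
P_in = P_out / η = 14920 / 0.773 = 19301 W
I_L = P_in / (√3·V_L·cosφ) = 19301 / (1.732 × 208 × 0.77) = 69.6 A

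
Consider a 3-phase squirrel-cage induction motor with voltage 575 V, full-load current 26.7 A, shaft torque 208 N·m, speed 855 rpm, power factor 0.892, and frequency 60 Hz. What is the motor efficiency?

ω = 2π × 855/60 = 89.54 rad/s; P_out = τω = 208 × 89.54 = 18624 W
P_in = √3·V_L·I_L·cosφ = 1.732 × 575 × 26.7 × 0.892 = 23719 W
η = P_out / P_in = 18624 / 23719 = 0.785 = 78.5%

78.5 %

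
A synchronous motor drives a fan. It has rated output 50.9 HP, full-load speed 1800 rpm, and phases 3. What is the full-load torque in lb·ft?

149 lb·ft

P_out = 50.9 × 746 = 37971 W
ω = 2π × 1800/60 = 188.5 rad/s
τ = P_out/ω = 37971/188.5 = 201.4 N·m
In lb·ft: 201.4/1.356 = 149 lb·ft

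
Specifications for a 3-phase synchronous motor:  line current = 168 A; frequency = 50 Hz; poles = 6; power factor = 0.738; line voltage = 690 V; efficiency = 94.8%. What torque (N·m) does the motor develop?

1340 N·m

P_in = √3·V·I·cosφ = 1.732 × 690 × 168 × 0.738 = 148171 W
P_out = η·P_in = 0.948 × 148171 = 140466 W
n = n_s = 120×50/6 = 1000 rpm (synchronous)
ω = 2π×1000/60 = 104.7 rad/s
τ = P_out/ω = 140466/104.7 = 1340 N·m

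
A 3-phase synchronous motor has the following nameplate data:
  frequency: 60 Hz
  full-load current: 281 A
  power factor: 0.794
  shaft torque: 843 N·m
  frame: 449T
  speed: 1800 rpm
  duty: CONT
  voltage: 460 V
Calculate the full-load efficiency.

ω = 2π × 1800/60 = 188.5 rad/s; P_out = τω = 843 × 188.5 = 158906 W
P_in = √3·V_L·I_L·cosφ = 1.732 × 460 × 281 × 0.794 = 177759 W
η = P_out / P_in = 158906 / 177759 = 0.894 = 89.4%

89.4 %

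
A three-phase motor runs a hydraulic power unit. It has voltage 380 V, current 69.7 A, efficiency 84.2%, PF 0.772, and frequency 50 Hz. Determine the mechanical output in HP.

P_in = √3·V·I·cosφ = 1.732 × 380 × 69.7 × 0.772 = 35415 W
P_out = η·P_in = 0.842 × 35415 = 29819 W
= 29819/746 = 40 HP

40 HP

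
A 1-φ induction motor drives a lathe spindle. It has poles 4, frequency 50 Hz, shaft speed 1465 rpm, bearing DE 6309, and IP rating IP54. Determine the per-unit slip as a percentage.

n_s = 120f/p = 120×50/4 = 1500 rpm
s = (n_s − n)/n_s = (1500 − 1465)/1500 = 0.0233

2.33 %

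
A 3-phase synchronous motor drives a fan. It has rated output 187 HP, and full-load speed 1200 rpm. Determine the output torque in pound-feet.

P_out = 187 × 746 = 139502 W
ω = 2π × 1200/60 = 125.7 rad/s
τ = P_out/ω = 139502/125.7 = 1110 N·m
In lb·ft: 1110/1.356 = 819 lb·ft

819 lb·ft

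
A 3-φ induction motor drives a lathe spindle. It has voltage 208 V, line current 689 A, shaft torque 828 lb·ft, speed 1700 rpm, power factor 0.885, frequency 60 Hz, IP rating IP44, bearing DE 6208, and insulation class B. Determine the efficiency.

τ = 828 lb·ft × 1.356 = 1123 N·m
ω = 2π × 1700/60 = 178 rad/s; P_out = τω = 1123 × 178 = 199894 W
P_in = √3·V_L·I_L·cosφ = 1.732 × 208 × 689 × 0.885 = 219671 W
η = P_out / P_in = 199894 / 219671 = 0.910 = 91.0%

91.0 %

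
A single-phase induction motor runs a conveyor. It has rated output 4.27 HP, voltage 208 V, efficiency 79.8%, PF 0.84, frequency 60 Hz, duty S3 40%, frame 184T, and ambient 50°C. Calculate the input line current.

P_out = 4.27 × 746 = 3185 W
P_in = P_out / η = 3185 / 0.798 = 3991 W
I = P_in / (V·cosφ) = 3991 / (208 × 0.84) = 22.8 A

22.8 A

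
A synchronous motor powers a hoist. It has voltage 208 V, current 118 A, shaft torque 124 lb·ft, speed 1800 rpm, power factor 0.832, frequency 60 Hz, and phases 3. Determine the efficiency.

89.6 %

τ = 124 lb·ft × 1.356 = 168.1 N·m
ω = 2π × 1800/60 = 188.5 rad/s; P_out = τω = 168.1 × 188.5 = 31687 W
P_in = √3·V_L·I_L·cosφ = 1.732 × 208 × 118 × 0.832 = 35368 W
η = P_out / P_in = 31687 / 35368 = 0.896 = 89.6%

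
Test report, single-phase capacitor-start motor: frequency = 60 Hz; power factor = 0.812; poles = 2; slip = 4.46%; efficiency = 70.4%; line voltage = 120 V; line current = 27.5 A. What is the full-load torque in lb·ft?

3.86 lb·ft

P_in = V·I·cosφ = 120 × 27.5 × 0.812 = 2680 W
P_out = η·P_in = 0.704 × 2680 = 1887 W
n_s = 120×60/2 = 3600 rpm; n = 3600×(1−0.0446) = 3439 rpm
ω = 2π×3439/60 = 360.1 rad/s
τ = P_out/ω = 1887/360.1 = 5.24 N·m
In lb·ft: 5.24/1.356 = 3.86 lb·ft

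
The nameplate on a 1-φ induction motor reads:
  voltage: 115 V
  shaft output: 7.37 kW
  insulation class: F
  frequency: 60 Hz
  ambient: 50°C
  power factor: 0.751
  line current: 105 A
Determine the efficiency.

P_out = 7.37 kW = 7370 W
P_in = V·I·cosφ = 115 × 105 × 0.751 = 9068 W
η = P_out / P_in = 7370 / 9068 = 0.813 = 81.3%

81.3 %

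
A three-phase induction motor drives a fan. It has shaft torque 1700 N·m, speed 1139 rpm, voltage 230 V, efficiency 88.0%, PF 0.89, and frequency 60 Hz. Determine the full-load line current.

ω = 2π×1139/60 = 119.3 rad/s; P_out = τω = 1700 × 119.3 = 202810 W
P_in = P_out / η = 202810 / 0.880 = 230466 W
I_L = P_in / (√3·V_L·cosφ) = 230466 / (1.732 × 230 × 0.89) = 650 A

650 A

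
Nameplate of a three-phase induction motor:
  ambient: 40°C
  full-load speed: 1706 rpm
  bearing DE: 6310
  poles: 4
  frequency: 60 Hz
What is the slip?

n_s = 120f/p = 120×60/4 = 1800 rpm
s = (n_s − n)/n_s = (1800 − 1706)/1800 = 0.0522

5.22 %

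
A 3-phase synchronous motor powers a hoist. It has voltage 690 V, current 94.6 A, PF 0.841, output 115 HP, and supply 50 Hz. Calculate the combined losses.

9.29 kW

P_in = √3·V·I·cosφ = 1.732×690×94.6×0.841 = 95079 W
P_out = 115×746 = 85790 W
Losses = P_in − P_out = 95079 − 85790 = 9289 W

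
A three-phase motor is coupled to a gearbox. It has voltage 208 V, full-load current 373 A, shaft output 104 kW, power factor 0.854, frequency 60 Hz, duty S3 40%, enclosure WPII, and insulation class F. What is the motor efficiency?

90.6 %

P_out = 104 kW = 104000 W
P_in = √3·V_L·I_L·cosφ = 1.732 × 208 × 373 × 0.854 = 114757 W
η = P_out / P_in = 104000 / 114757 = 0.906 = 90.6%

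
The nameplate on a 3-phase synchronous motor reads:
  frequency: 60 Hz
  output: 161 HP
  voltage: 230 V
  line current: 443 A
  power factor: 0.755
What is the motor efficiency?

P_out = 161 × 746 = 120106 W
P_in = √3·V_L·I_L·cosφ = 1.732 × 230 × 443 × 0.755 = 133237 W
η = P_out / P_in = 120106 / 133237 = 0.901 = 90.1%

90.1 %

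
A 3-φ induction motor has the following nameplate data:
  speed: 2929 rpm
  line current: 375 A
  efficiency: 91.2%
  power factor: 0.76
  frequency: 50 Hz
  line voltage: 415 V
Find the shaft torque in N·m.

609 N·m

P_in = √3·V·I·cosφ = 1.732 × 415 × 375 × 0.76 = 204852 W
P_out = η·P_in = 0.912 × 204852 = 186825 W
n = 2929 rpm
ω = 2π×2929/60 = 306.7 rad/s
τ = P_out/ω = 186825/306.7 = 609 N·m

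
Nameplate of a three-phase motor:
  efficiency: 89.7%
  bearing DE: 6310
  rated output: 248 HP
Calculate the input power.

P_out = 248 × 746 = 185008 W
P_in = P_out/η = 185008/0.897 = 206252 W = 206 kW

206 kW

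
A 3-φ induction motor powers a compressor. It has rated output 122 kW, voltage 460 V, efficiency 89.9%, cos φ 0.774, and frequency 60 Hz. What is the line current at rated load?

220 A

P_out = 122 kW = 122000 W
P_in = P_out / η = 122000 / 0.899 = 135706 W
I_L = P_in / (√3·V_L·cosφ) = 135706 / (1.732 × 460 × 0.774) = 220 A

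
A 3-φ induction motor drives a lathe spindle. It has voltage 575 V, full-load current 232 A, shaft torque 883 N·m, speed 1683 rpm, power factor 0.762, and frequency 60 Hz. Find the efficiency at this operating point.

88.4 %

ω = 2π × 1683/60 = 176.2 rad/s; P_out = τω = 883 × 176.2 = 155585 W
P_in = √3·V_L·I_L·cosφ = 1.732 × 575 × 232 × 0.762 = 176059 W
η = P_out / P_in = 155585 / 176059 = 0.884 = 88.4%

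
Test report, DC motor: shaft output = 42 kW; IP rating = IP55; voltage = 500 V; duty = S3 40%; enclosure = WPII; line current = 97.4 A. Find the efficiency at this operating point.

P_out = 42 kW = 42000 W
P_in = V·I = 500 × 97.4 = 48700 W
η = P_out / P_in = 42000 / 48700 = 0.862 = 86.2%

86.2 %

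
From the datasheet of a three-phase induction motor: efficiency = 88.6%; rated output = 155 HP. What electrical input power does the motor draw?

131 kW

P_out = 155 × 746 = 115630 W
P_in = P_out/η = 115630/0.886 = 130508 W = 131 kW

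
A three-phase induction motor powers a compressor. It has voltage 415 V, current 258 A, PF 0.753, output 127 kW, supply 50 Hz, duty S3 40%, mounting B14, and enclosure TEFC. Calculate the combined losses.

P_in = √3·V·I·cosφ = 1.732×415×258×0.753 = 139640 W
P_out = 127000 W
Losses = P_in − P_out = 139640 − 127000 = 12640 W

12.6 kW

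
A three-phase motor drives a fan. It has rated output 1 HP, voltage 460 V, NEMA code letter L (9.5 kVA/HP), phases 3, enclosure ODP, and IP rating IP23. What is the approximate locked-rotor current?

11.9 A

S_LR = 9.5 × 1 = 9.5 kVA
I_LR = S_LR/(√3·V_L) = 9500/(1.732×460) = 11.9 A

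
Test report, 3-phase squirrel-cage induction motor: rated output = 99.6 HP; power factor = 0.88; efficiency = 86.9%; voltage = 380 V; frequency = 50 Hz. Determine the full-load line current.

148 A

P_out = 99.6 × 746 = 74302 W
P_in = P_out / η = 74302 / 0.869 = 85503 W
I_L = P_in / (√3·V_L·cosφ) = 85503 / (1.732 × 380 × 0.88) = 148 A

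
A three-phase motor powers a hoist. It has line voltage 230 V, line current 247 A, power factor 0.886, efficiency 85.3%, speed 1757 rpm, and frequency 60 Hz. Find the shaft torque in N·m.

404 N·m

P_in = √3·V·I·cosφ = 1.732 × 230 × 247 × 0.886 = 87178 W
P_out = η·P_in = 0.853 × 87178 = 74363 W
n = 1757 rpm
ω = 2π×1757/60 = 184 rad/s
τ = P_out/ω = 74363/184 = 404 N·m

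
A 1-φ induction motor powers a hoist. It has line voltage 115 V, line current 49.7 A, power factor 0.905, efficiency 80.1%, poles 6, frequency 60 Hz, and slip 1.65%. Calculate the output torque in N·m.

P_in = V·I·cosφ = 115 × 49.7 × 0.905 = 5173 W
P_out = η·P_in = 0.801 × 5173 = 4144 W
n_s = 120×60/6 = 1200 rpm; n = 1200×(1−0.0165) = 1180 rpm
ω = 2π×1180/60 = 123.6 rad/s
τ = P_out/ω = 4144/123.6 = 33.5 N·m

33.5 N·m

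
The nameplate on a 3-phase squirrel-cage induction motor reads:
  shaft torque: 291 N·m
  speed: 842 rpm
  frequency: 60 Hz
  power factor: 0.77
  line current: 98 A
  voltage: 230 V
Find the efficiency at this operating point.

ω = 2π × 842/60 = 88.17 rad/s; P_out = τω = 291 × 88.17 = 25657 W
P_in = √3·V_L·I_L·cosφ = 1.732 × 230 × 98 × 0.77 = 30060 W
η = P_out / P_in = 25657 / 30060 = 0.854 = 85.4%

85.4 %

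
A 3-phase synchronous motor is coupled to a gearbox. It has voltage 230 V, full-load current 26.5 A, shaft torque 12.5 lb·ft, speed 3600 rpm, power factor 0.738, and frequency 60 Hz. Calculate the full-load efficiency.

τ = 12.5 lb·ft × 1.356 = 16.95 N·m
ω = 2π × 3600/60 = 377 rad/s; P_out = τω = 16.95 × 377 = 6390 W
P_in = √3·V_L·I_L·cosφ = 1.732 × 230 × 26.5 × 0.738 = 7791 W
η = P_out / P_in = 6390 / 7791 = 0.820 = 82.0%

82.0 %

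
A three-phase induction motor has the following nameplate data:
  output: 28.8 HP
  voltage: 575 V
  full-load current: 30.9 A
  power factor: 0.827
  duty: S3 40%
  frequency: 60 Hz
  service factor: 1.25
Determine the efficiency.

P_out = 28.8 × 746 = 21485 W
P_in = √3·V_L·I_L·cosφ = 1.732 × 575 × 30.9 × 0.827 = 25450 W
η = P_out / P_in = 21485 / 25450 = 0.844 = 84.4%

84.4 %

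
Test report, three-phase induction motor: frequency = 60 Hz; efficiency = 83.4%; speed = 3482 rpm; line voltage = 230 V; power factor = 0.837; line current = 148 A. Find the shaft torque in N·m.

P_in = √3·V·I·cosφ = 1.732 × 230 × 148 × 0.837 = 49347 W
P_out = η·P_in = 0.834 × 49347 = 41155 W
n = 3482 rpm
ω = 2π×3482/60 = 364.6 rad/s
τ = P_out/ω = 41155/364.6 = 113 N·m

113 N·m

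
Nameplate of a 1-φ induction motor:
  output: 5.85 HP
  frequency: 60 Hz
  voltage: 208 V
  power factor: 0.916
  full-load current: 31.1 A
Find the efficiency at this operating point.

73.7 %

P_out = 5.85 × 746 = 4364 W
P_in = V·I·cosφ = 208 × 31.1 × 0.916 = 5925 W
η = P_out / P_in = 4364 / 5925 = 0.737 = 73.7%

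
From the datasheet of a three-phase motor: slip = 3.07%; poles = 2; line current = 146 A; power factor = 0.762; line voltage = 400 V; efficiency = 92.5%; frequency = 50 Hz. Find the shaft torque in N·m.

P_in = √3·V·I·cosφ = 1.732 × 400 × 146 × 0.762 = 77075 W
P_out = η·P_in = 0.925 × 77075 = 71294 W
n_s = 120×50/2 = 3000 rpm; n = 3000×(1−0.0307) = 2908 rpm
ω = 2π×2908/60 = 304.5 rad/s
τ = P_out/ω = 71294/304.5 = 234 N·m

234 N·m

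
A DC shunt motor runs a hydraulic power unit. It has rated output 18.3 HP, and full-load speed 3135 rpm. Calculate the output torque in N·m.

41.6 N·m

P_out = 18.3 × 746 = 13652 W
ω = 2π × 3135/60 = 328.3 rad/s
τ = P_out/ω = 13652/328.3 = 41.6 N·m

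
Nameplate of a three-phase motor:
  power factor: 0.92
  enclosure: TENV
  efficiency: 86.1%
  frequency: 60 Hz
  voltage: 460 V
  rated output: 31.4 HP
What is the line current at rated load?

P_out = 31.4 × 746 = 23424 W
P_in = P_out / η = 23424 / 0.861 = 27206 W
I_L = P_in / (√3·V_L·cosφ) = 27206 / (1.732 × 460 × 0.92) = 37.1 A

37.1 A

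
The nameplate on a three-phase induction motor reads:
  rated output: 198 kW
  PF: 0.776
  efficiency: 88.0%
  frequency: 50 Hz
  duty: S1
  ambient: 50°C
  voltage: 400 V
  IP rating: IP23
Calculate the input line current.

P_out = 198 kW = 198000 W
P_in = P_out / η = 198000 / 0.880 = 225000 W
I_L = P_in / (√3·V_L·cosφ) = 225000 / (1.732 × 400 × 0.776) = 419 A

419 A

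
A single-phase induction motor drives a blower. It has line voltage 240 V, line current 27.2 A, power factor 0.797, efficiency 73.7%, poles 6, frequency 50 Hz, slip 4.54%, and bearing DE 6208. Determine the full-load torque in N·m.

38.4 N·m

P_in = V·I·cosφ = 240 × 27.2 × 0.797 = 5203 W
P_out = η·P_in = 0.737 × 5203 = 3835 W
n_s = 120×50/6 = 1000 rpm; n = 1000×(1−0.0454) = 955 rpm
ω = 2π×955/60 = 100 rad/s
τ = P_out/ω = 3835/100 = 38.4 N·m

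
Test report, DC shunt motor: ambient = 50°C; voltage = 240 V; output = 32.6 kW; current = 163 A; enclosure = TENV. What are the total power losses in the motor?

6520 W

P_in = V·I = 240×163 = 39120 W
P_out = 32600 W
Losses = P_in − P_out = 39120 − 32600 = 6520 W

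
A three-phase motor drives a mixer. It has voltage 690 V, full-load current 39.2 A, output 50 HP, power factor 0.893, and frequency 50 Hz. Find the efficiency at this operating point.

89.2 %

P_out = 50 × 746 = 37300 W
P_in = √3·V_L·I_L·cosφ = 1.732 × 690 × 39.2 × 0.893 = 41834 W
η = P_out / P_in = 37300 / 41834 = 0.892 = 89.2%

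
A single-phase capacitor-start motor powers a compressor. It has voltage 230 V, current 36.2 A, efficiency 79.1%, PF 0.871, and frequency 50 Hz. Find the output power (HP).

P_in = V·I·cosφ = 230 × 36.2 × 0.871 = 7252 W
P_out = η·P_in = 0.791 × 7252 = 5736 W
= 5736/746 = 7.69 HP

7.69 HP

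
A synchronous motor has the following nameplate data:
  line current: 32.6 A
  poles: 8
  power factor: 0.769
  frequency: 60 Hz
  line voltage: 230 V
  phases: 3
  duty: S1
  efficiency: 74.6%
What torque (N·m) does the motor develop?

P_in = √3·V·I·cosφ = 1.732 × 230 × 32.6 × 0.769 = 9987 W
P_out = η·P_in = 0.746 × 9987 = 7450 W
n = n_s = 120×60/8 = 900 rpm (synchronous)
ω = 2π×900/60 = 94.25 rad/s
τ = P_out/ω = 7450/94.25 = 79 N·m

79 N·m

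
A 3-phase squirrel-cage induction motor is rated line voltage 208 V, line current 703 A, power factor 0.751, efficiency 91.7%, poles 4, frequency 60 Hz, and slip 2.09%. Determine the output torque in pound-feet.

697 lb·ft

P_in = √3·V·I·cosφ = 1.732 × 208 × 703 × 0.751 = 190198 W
P_out = η·P_in = 0.917 × 190198 = 174412 W
n_s = 120×60/4 = 1800 rpm; n = 1800×(1−0.0209) = 1762 rpm
ω = 2π×1762/60 = 184.5 rad/s
τ = P_out/ω = 174412/184.5 = 945.3 N·m
In lb·ft: 945.3/1.356 = 697 lb·ft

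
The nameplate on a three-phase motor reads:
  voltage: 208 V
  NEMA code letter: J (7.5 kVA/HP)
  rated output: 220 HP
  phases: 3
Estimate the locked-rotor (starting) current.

S_LR = 7.5 × 220 = 1650 kVA
I_LR = S_LR/(√3·V_L) = 1650000/(1.732×208) = 4580 A

4580 A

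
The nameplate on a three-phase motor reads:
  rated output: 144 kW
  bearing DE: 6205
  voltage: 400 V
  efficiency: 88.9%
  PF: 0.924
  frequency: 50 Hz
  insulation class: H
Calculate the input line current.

P_out = 144 kW = 144000 W
P_in = P_out / η = 144000 / 0.889 = 161980 W
I_L = P_in / (√3·V_L·cosφ) = 161980 / (1.732 × 400 × 0.924) = 253 A

253 A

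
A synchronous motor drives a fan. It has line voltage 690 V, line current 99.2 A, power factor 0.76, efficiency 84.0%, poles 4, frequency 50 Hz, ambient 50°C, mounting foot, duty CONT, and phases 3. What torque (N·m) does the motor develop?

482 N·m

P_in = √3·V·I·cosφ = 1.732 × 690 × 99.2 × 0.76 = 90099 W
P_out = η·P_in = 0.84 × 90099 = 75683 W
n = n_s = 120×50/4 = 1500 rpm (synchronous)
ω = 2π×1500/60 = 157.1 rad/s
τ = P_out/ω = 75683/157.1 = 482 N·m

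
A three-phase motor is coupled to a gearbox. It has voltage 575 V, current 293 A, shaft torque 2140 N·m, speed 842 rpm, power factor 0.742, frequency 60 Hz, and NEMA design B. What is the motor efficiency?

ω = 2π × 842/60 = 88.17 rad/s; P_out = τω = 2140 × 88.17 = 188684 W
P_in = √3·V_L·I_L·cosφ = 1.732 × 575 × 293 × 0.742 = 216515 W
η = P_out / P_in = 188684 / 216515 = 0.871 = 87.1%

87.1 %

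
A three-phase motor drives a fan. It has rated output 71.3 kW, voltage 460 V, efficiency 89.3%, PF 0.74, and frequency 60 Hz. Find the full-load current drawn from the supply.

P_out = 71.3 kW = 71300 W
P_in = P_out / η = 71300 / 0.893 = 79843 W
I_L = P_in / (√3·V_L·cosφ) = 79843 / (1.732 × 460 × 0.74) = 135 A

135 A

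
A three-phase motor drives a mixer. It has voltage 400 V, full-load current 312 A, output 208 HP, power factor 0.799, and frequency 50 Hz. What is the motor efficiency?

89.8 %

P_out = 208 × 746 = 155168 W
P_in = √3·V_L·I_L·cosφ = 1.732 × 400 × 312 × 0.799 = 172707 W
η = P_out / P_in = 155168 / 172707 = 0.898 = 89.8%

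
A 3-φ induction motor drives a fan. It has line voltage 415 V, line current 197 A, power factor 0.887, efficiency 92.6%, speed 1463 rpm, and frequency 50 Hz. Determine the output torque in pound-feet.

560 lb·ft

P_in = √3·V·I·cosφ = 1.732 × 415 × 197 × 0.887 = 125599 W
P_out = η·P_in = 0.926 × 125599 = 116305 W
n = 1463 rpm
ω = 2π×1463/60 = 153.2 rad/s
τ = P_out/ω = 116305/153.2 = 759.2 N·m
In lb·ft: 759.2/1.356 = 560 lb·ft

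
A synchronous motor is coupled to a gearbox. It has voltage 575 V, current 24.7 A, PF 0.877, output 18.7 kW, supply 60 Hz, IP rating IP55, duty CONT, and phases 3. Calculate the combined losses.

P_in = √3·V·I·cosφ = 1.732×575×24.7×0.877 = 21573 W
P_out = 18700 W
Losses = P_in − P_out = 21573 − 18700 = 2873 W

2.87 kW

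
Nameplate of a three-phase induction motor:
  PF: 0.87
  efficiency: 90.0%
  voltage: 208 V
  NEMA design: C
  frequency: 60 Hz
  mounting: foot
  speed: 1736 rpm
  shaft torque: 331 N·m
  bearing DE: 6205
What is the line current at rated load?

213 A

ω = 2π×1736/60 = 181.8 rad/s; P_out = τω = 331 × 181.8 = 60176 W
P_in = P_out / η = 60176 / 0.900 = 66862 W
I_L = P_in / (√3·V_L·cosφ) = 66862 / (1.732 × 208 × 0.87) = 213 A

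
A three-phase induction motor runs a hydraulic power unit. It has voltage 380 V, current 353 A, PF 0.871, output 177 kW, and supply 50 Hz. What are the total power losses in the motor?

P_in = √3·V·I·cosφ = 1.732×380×353×0.871 = 202360 W
P_out = 177000 W
Losses = P_in − P_out = 202360 − 177000 = 25360 W

25.4 kW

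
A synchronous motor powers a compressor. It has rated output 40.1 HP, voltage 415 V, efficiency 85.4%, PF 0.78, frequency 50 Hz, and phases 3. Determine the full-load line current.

62.5 A

P_out = 40.1 × 746 = 29915 W
P_in = P_out / η = 29915 / 0.854 = 35029 W
I_L = P_in / (√3·V_L·cosφ) = 35029 / (1.732 × 415 × 0.78) = 62.5 A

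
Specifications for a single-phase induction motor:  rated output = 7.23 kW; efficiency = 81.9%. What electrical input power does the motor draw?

8.83 kW

P_out = 7230 W
P_in = P_out/η = 7230/0.819 = 8828 W = 8.83 kW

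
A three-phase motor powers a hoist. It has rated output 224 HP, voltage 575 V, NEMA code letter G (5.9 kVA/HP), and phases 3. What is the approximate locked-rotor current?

S_LR = 5.9 × 224 = 1321.6 kVA
I_LR = S_LR/(√3·V_L) = 1321600/(1.732×575) = 1330 A

1330 A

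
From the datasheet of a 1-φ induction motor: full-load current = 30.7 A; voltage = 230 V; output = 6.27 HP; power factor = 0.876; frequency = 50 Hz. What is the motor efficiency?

P_out = 6.27 × 746 = 4677 W
P_in = V·I·cosφ = 230 × 30.7 × 0.876 = 6185 W
η = P_out / P_in = 4677 / 6185 = 0.756 = 75.6%

75.6 %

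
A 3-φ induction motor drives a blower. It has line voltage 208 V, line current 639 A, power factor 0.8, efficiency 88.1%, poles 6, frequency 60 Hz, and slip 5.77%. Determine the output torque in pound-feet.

P_in = √3·V·I·cosφ = 1.732 × 208 × 639 × 0.8 = 184163 W
P_out = η·P_in = 0.881 × 184163 = 162248 W
n_s = 120×60/6 = 1200 rpm; n = 1200×(1−0.0577) = 1131 rpm
ω = 2π×1131/60 = 118.4 rad/s
τ = P_out/ω = 162248/118.4 = 1370 N·m
In lb·ft: 1370/1.356 = 1010 lb·ft

1010 lb·ft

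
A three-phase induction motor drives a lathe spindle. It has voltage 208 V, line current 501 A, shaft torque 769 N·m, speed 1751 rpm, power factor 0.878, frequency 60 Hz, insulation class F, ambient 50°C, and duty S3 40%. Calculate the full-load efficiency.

ω = 2π × 1751/60 = 183.4 rad/s; P_out = τω = 769 × 183.4 = 141035 W
P_in = √3·V_L·I_L·cosφ = 1.732 × 208 × 501 × 0.878 = 158469 W
η = P_out / P_in = 141035 / 158469 = 0.890 = 89.0%

89.0 %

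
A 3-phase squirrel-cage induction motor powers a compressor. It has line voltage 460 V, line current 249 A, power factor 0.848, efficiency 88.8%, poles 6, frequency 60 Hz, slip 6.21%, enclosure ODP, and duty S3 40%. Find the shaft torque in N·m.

P_in = √3·V·I·cosφ = 1.732 × 460 × 249 × 0.848 = 168229 W
P_out = η·P_in = 0.888 × 168229 = 149387 W
n_s = 120×60/6 = 1200 rpm; n = 1200×(1−0.0621) = 1125 rpm
ω = 2π×1125/60 = 117.8 rad/s
τ = P_out/ω = 149387/117.8 = 1270 N·m

1270 N·m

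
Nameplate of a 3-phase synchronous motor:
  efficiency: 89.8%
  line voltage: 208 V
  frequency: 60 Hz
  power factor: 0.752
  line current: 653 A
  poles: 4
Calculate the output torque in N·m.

843 N·m

P_in = √3·V·I·cosφ = 1.732 × 208 × 653 × 0.752 = 176906 W
P_out = η·P_in = 0.898 × 176906 = 158862 W
n = n_s = 120×60/4 = 1800 rpm (synchronous)
ω = 2π×1800/60 = 188.5 rad/s
τ = P_out/ω = 158862/188.5 = 843 N·m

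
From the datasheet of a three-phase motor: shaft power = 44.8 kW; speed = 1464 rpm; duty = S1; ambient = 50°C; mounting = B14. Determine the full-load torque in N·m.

292 N·m

ω = 2π × 1464/60 = 153.3 rad/s
τ = P/ω = 44800/153.3 = 292 N·m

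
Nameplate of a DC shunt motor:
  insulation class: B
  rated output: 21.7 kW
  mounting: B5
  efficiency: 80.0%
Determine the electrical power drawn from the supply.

P_out = 21700 W
P_in = P_out/η = 21700/0.8 = 27125 W = 27.1 kW

27.1 kW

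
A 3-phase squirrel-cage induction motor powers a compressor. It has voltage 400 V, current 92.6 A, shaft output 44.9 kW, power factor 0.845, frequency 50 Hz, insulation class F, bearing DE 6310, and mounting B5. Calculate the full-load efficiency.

P_out = 44.9 kW = 44900 W
P_in = √3·V_L·I_L·cosφ = 1.732 × 400 × 92.6 × 0.845 = 54210 W
η = P_out / P_in = 44900 / 54210 = 0.828 = 82.8%

82.8 %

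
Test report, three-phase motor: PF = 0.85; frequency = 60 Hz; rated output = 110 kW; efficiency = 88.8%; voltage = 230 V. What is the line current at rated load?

P_out = 110 kW = 110000 W
P_in = P_out / η = 110000 / 0.888 = 123874 W
I_L = P_in / (√3·V_L·cosφ) = 123874 / (1.732 × 230 × 0.85) = 366 A

366 A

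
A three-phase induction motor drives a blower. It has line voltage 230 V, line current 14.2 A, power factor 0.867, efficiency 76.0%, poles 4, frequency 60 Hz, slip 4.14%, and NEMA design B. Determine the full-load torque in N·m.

20.6 N·m

P_in = √3·V·I·cosφ = 1.732 × 230 × 14.2 × 0.867 = 4904 W
P_out = η·P_in = 0.76 × 4904 = 3727 W
n_s = 120×60/4 = 1800 rpm; n = 1800×(1−0.0414) = 1725 rpm
ω = 2π×1725/60 = 180.6 rad/s
τ = P_out/ω = 3727/180.6 = 20.6 N·m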